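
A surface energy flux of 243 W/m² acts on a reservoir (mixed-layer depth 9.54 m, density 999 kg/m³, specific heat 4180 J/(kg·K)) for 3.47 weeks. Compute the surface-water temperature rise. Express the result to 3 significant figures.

Areal heat capacity C = ρ c_p D = 999 × 4180 × 9.54 = 3.98×10^7 J m⁻² K⁻¹.
Net heat input Q = F Δt = 243 × (3.47 weeks × 6.048×10^5 s/week) = 5.10×10^8 J/m².
ΔT = Q / C = 5.10×10^8 / 3.98×10^7 = 12.8 K.

12.8 K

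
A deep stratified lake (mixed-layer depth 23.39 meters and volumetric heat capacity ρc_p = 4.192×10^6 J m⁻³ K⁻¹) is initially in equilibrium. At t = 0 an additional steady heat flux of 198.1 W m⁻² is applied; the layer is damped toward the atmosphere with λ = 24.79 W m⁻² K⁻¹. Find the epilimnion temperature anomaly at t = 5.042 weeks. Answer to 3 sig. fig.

4.29 K

Areal heat capacity C = ρc_p × D = 4.192×10^6 × 23.39 = 9.81×10^7 J m⁻² K⁻¹.
τ = C / λ = 9.81×10^7 / 24.79 = 3.96×10^6 s.
Equilibrium anomaly ΔT_eq = F / λ = 198.1 / 24.79 = 7.99 K.
t = 5.042 weeks = 3.05×10^6 s, so t/τ = 0.771.
ΔT(t) = ΔT_eq (1 − e^(−t/τ)) = 7.99 × (1 − e^−0.771) = 4.29 K.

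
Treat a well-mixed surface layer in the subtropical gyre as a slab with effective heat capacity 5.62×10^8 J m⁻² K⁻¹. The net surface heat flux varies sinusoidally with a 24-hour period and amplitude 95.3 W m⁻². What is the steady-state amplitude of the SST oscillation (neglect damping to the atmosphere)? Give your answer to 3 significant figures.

0.00233 K

Areal heat capacity C = 5.62×10^8 J m⁻² K⁻¹ (given).
Angular frequency ω = 2π / T = 2π / 86400 s = 7.27×10^-5 s⁻¹.
Cω = 5.62×10^8 × 7.27×10^-5 = 40900 W/(m²·K).
Amplitude A = F₀ / (Cω) = 95.3 / 40900 = 0.00233 K.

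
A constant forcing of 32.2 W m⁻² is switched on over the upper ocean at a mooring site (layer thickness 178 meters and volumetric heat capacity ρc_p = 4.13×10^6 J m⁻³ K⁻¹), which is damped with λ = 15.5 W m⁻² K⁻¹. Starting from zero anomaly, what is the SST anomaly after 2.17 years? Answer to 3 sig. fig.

Areal heat capacity C = ρc_p × D = 4.13×10^6 × 178 = 7.35×10^8 J/(m^2 K).
τ = C / λ = 7.35×10^8 / 15.5 = 4.74×10^7 s.
Equilibrium anomaly ΔT_eq = F / λ = 32.2 / 15.5 = 2.08 K.
t = 2.17 years = 6.85×10^7 s, so t/τ = 1.44.
ΔT(t) = ΔT_eq (1 − e^(−t/τ)) = 2.08 × (1 − e^−1.44) = 1.59 K.

1.59 K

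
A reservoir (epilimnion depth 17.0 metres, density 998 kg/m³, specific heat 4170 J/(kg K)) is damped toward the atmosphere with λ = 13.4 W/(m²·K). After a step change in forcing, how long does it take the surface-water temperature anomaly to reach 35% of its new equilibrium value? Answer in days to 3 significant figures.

26.3 days

Areal heat capacity C = ρ c_p D = 998 × 4170 × 17.0 = 7.07×10^7 J/(m²·K).
τ = C / λ = 7.07×10^7 / 13.4 = 5.28×10^6 s.
Fraction reached: 1 − e^(−t/τ) = 0.35 ⇒ t = −τ ln(1 − 0.35) = τ × 0.431.
t = 2.27×10^6 s = 26.3 days.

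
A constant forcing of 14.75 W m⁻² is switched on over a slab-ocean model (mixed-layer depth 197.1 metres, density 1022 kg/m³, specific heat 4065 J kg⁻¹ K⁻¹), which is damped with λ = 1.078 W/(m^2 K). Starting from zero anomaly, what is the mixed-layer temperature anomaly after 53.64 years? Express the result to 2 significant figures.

Areal heat capacity C = ρ c_p D = 1022 × 4065 × 197.1 = 8.19×10^8 J/(m^2 K).
τ = C / λ = 8.19×10^8 / 1.078 = 7.60×10^8 s.
Equilibrium anomaly ΔT_eq = F / λ = 14.75 / 1.078 = 13.7 K.
t = 53.64 years = 1.69×10^9 s, so t/τ = 2.23.
ΔT(t) = ΔT_eq (1 − e^(−t/τ)) = 13.7 × (1 − e^−2.23) = 12.2 K.

12 K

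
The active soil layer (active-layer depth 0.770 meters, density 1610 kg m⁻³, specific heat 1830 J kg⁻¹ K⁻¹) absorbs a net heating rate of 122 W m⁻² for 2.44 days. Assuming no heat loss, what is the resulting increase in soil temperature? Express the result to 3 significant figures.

11.3 K

Areal heat capacity C = ρ c_p D = 1610 × 1830 × 0.770 = 2.27×10^6 J/(m^2 K).
Net heat input Q = F Δt = 122 × (2.44 days × 86400 s/day) = 2.57×10^7 J/m².
ΔT = Q / C = 2.57×10^7 / 2.27×10^6 = 11.3 K.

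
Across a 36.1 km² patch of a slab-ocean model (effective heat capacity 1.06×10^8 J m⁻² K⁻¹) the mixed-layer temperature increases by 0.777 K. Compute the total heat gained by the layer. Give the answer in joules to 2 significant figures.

Areal heat capacity C = 1.06×10^8 J m⁻² K⁻¹ (given).
Heat per unit area: q = C ΔT = 1.06×10^8 × 0.777 = 8.24×10^7 J/m².
Total heat: Q = q × A = 8.24×10^7 × (36.1 × 10⁶ m²) = 2.97×10^15 J.

3.0×10^15 J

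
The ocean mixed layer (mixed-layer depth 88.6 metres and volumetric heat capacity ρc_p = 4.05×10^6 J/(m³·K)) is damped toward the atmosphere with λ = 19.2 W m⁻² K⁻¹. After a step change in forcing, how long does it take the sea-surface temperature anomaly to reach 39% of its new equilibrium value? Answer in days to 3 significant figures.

107 days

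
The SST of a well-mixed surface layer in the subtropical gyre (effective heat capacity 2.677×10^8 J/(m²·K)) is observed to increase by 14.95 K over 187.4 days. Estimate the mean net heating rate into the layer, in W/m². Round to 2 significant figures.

Areal heat capacity C = 2.677×10^8 J/(m²·K) (given).
Required heat per unit area: Q = C ΔT = 2.68×10^8 × 14.95 = 4.00×10^9 J/m².
Flux F = Q / Δt = 4.00×10^9 / 1.62×10^7 s = 247 W/m².

250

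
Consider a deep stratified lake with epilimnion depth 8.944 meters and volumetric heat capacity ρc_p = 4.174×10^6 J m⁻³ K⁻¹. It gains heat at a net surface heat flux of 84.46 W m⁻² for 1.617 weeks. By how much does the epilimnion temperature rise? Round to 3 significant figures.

Areal heat capacity C = ρc_p × D = 4.174×10^6 × 8.944 = 3.73×10^7 J m⁻² K⁻¹.
Net heat input Q = F Δt = 84.46 × (1.617 weeks × 6.048×10^5 s/week) = 8.26×10^7 J/m².
ΔT = Q / C = 8.26×10^7 / 3.73×10^7 = 2.21 K.

2.21 K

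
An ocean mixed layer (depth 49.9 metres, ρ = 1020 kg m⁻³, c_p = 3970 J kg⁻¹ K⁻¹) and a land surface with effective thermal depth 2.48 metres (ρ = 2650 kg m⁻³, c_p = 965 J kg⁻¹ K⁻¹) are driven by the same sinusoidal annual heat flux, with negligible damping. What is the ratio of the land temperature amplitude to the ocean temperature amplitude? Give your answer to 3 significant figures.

C_ocean = 1020 × 3970 × 49.9 = 2.02×10^8 J/(m²·K).
C_land = 2650 × 965 × 2.48 = 6.34×10^6 J/(m²·K).
Undamped amplitude ∝ 1/C, so A_land/A_ocean = C_ocean/C_land = 31.9.

31.9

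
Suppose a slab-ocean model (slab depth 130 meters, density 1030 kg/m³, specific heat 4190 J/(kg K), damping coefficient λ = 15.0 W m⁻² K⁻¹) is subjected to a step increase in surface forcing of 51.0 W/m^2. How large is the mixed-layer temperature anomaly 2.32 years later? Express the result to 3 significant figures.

2.92 K

Areal heat capacity C = ρ c_p D = 1030 × 4190 × 130 = 5.61×10^8 J/(m^2 K).
τ = C / λ = 5.61×10^8 / 15.0 = 3.74×10^7 s.
Equilibrium anomaly ΔT_eq = F / λ = 51.0 / 15.0 = 3.40 K.
t = 2.32 years = 7.32×10^7 s, so t/τ = 1.96.
ΔT(t) = ΔT_eq (1 − e^(−t/τ)) = 3.40 × (1 − e^−1.96) = 2.92 K.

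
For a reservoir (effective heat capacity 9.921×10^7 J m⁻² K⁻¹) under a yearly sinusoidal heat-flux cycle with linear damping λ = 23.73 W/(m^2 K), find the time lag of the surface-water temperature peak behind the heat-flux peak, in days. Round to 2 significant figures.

40 days

Areal heat capacity C = 9.921×10^7 J m⁻² K⁻¹ (given).
ω = 2π / 3.15×10^7 s = 1.99×10^-7 s⁻¹.
Phase lag φ = arctan(Cω/λ) = arctan(19.8/23.73) = 0.695 rad.
Time lag = φ / ω = 0.695 / 1.99×10^-7 = 3.49×10^6 s = 40.3 days.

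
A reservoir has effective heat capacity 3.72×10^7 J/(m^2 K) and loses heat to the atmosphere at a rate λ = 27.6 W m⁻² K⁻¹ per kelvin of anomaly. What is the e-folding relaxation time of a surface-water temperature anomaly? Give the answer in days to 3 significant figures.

15.6 days

Areal heat capacity C = 3.72×10^7 J/(m^2 K) (given).
Relaxation time τ = C / λ = 3.72×10^7 / 27.6 = 1.35×10^6 s.
In days: 1.35×10^6 s / (86400 s/day) = 15.6 days.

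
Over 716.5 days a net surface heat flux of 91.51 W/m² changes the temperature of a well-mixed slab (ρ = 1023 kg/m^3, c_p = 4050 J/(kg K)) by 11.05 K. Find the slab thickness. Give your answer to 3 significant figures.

124 m

Heat input Q = F Δt = 91.51 × 6.19×10^7 s = 5.66×10^9 J/m².
Required areal heat capacity C = Q / ΔT = 5.13×10^8 J/(m²·K).
Depth D = C / (ρ c_p) = 5.13×10^8 / (1023 × 4050) = 124 m.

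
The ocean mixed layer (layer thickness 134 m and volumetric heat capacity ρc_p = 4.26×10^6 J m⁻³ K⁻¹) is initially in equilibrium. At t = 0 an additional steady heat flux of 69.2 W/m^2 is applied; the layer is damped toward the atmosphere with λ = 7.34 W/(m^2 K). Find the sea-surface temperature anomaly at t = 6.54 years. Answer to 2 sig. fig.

Areal heat capacity C = ρc_p × D = 4.26×10^6 × 134 = 5.71×10^8 J/(m²·K).
τ = C / λ = 5.71×10^8 / 7.34 = 7.78×10^7 s.
Equilibrium anomaly ΔT_eq = F / λ = 69.2 / 7.34 = 9.43 K.
t = 6.54 years = 2.06×10^8 s, so t/τ = 2.65.
ΔT(t) = ΔT_eq (1 − e^(−t/τ)) = 9.43 × (1 − e^−2.65) = 8.76 K.

8.8 K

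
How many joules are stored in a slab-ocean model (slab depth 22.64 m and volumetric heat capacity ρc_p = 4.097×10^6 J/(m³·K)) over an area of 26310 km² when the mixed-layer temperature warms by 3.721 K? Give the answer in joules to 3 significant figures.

9.08×10^18 J

Areal heat capacity C = ρc_p × D = 4.097×10^6 × 22.64 = 9.28×10^7 J m⁻² K⁻¹.
Heat per unit area: q = C ΔT = 9.28×10^7 × 3.721 = 3.45×10^8 J/m².
Total heat: Q = q × A = 3.45×10^8 × (26310 × 10⁶ m²) = 9.08×10^18 J.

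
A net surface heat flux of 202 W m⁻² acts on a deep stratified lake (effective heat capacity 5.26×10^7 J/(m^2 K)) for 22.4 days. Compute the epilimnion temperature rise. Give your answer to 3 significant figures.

Areal heat capacity C = 5.26×10^7 J/(m^2 K) (given).
Net heat input Q = F Δt = 202 × (22.4 days × 86400 s/day) = 3.91×10^8 J/m².
ΔT = Q / C = 3.91×10^8 / 5.26×10^7 = 7.43 K.

7.43 K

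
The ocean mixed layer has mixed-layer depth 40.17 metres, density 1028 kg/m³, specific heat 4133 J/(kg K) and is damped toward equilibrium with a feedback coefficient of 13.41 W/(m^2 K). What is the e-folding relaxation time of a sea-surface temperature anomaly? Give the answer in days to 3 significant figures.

147 days

Areal heat capacity C = ρ c_p D = 1028 × 4133 × 40.17 = 1.71×10^8 J/(m^2 K).
Relaxation time τ = C / λ = 1.71×10^8 / 13.41 = 1.27×10^7 s.
In days: 1.27×10^7 s / (86400 s/day) = 147 days.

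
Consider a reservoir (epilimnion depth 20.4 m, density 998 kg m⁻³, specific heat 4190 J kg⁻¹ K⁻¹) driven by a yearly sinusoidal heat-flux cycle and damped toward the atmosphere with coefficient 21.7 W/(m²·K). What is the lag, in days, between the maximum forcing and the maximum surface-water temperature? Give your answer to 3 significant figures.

38.6 days

Areal heat capacity C = ρ c_p D = 998 × 4190 × 20.4 = 8.53×10^7 J/(m^2 K).
ω = 2π / 3.15×10^7 s = 1.99×10^-7 s⁻¹.
Phase lag φ = arctan(Cω/λ) = arctan(17.0/21.7) = 0.664 rad.
Time lag = φ / ω = 0.664 / 1.99×10^-7 = 3.33×10^6 s = 38.6 days.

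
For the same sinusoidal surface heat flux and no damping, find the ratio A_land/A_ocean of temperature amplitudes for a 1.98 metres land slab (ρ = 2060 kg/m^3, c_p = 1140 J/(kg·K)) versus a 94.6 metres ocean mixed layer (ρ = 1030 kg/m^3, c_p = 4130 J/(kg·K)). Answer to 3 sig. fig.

C_ocean = 1030 × 4130 × 94.6 = 4.02×10^8 J/(m²·K).
C_land = 2060 × 1140 × 1.98 = 4.65×10^6 J/(m²·K).
Undamped amplitude ∝ 1/C, so A_land/A_ocean = C_ocean/C_land = 86.5.

86.5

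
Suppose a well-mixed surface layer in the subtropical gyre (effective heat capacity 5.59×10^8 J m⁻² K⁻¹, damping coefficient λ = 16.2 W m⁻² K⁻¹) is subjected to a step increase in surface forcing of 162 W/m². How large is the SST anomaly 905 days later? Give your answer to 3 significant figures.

8.96 K

Areal heat capacity C = 5.59×10^8 J m⁻² K⁻¹ (given).
τ = C / λ = 5.59×10^8 / 16.2 = 3.45×10^7 s.
Equilibrium anomaly ΔT_eq = F / λ = 162 / 16.2 = 10.0 K.
t = 905 days = 7.82×10^7 s, so t/τ = 2.27.
ΔT(t) = ΔT_eq (1 − e^(−t/τ)) = 10.0 × (1 − e^−2.27) = 8.96 K.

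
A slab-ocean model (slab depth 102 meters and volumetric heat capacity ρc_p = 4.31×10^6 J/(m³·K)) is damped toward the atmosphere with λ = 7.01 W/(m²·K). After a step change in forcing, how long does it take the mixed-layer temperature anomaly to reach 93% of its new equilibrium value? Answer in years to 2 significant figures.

Areal heat capacity C = ρc_p × D = 4.31×10^6 × 102 = 4.40×10^8 J/(m²·K).
τ = C / λ = 4.40×10^8 / 7.01 = 6.27×10^7 s.
Fraction reached: 1 − e^(−t/τ) = 0.93 ⇒ t = −τ ln(1 − 0.93) = τ × 2.66.
t = 1.67×10^8 s = 5.28 years.

5.3 years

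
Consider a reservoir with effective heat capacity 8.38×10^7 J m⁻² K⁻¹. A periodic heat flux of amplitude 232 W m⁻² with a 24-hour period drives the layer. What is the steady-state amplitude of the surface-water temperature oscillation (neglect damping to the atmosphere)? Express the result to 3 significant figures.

0.0381 K

Areal heat capacity C = 8.38×10^7 J m⁻² K⁻¹ (given).
Angular frequency ω = 2π / T = 2π / 86400 s = 7.27×10^-5 s⁻¹.
Cω = 8.38×10^7 × 7.27×10^-5 = 6090 W/(m²·K).
Amplitude A = F₀ / (Cω) = 232 / 6090 = 0.0381 K.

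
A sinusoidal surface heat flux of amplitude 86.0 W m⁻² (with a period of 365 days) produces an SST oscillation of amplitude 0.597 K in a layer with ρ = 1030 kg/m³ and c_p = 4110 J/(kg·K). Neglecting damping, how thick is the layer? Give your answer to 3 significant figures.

171 m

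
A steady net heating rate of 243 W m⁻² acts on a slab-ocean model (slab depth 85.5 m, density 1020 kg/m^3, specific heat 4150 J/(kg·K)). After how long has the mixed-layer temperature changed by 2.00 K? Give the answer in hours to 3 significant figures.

827 hours

Areal heat capacity C = ρ c_p D = 1020 × 4150 × 85.5 = 3.62×10^8 J/(m^2 K).
Time required: Δt = C ΔT / F = 3.62×10^8 × 2.00 / 243 = 2.98×10^6 s.
In hours: 2.98×10^6 s / (3600 s/hour) = 827 hours.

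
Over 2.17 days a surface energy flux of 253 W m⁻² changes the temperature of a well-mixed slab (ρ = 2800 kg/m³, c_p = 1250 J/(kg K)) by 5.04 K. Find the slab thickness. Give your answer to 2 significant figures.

Heat input Q = F Δt = 253 × 1.87×10^5 s = 4.74×10^7 J/m².
Required areal heat capacity C = Q / ΔT = 9.41×10^6 J/(m²·K).
Depth D = C / (ρ c_p) = 9.41×10^6 / (2800 × 1250) = 2.69 m.

2.7 m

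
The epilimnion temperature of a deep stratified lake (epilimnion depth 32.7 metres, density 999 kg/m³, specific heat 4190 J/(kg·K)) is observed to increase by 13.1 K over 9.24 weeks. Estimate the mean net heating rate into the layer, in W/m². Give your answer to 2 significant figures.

Areal heat capacity C = ρ c_p D = 999 × 4190 × 32.7 = 1.37×10^8 J m⁻² K⁻¹.
Required heat per unit area: Q = C ΔT = 1.37×10^8 × 13.1 = 1.79×10^9 J/m².
Flux F = Q / Δt = 1.79×10^9 / 5.59×10^6 s = 321 W/m².

320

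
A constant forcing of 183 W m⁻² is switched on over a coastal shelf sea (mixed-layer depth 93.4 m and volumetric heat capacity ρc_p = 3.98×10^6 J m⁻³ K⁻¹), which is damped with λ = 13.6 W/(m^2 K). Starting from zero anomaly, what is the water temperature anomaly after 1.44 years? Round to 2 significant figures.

11 K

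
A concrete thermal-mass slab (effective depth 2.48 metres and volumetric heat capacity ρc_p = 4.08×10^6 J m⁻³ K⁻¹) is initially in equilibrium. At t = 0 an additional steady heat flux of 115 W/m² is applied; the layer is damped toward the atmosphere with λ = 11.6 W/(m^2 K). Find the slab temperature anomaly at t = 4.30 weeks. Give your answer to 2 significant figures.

9.4 K

Areal heat capacity C = ρc_p × D = 4.08×10^6 × 2.48 = 1.01×10^7 J/(m^2 K).
τ = C / λ = 1.01×10^7 / 11.6 = 8.72×10^5 s.
Equilibrium anomaly ΔT_eq = F / λ = 115 / 11.6 = 9.91 K.
t = 4.30 weeks = 2.60×10^6 s, so t/τ = 2.98.
ΔT(t) = ΔT_eq (1 − e^(−t/τ)) = 9.91 × (1 − e^−2.98) = 9.41 K.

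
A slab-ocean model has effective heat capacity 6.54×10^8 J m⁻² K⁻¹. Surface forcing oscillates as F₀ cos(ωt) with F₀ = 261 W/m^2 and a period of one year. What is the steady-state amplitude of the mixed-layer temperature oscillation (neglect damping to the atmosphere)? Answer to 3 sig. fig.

2.00 K

Areal heat capacity C = 6.54×10^8 J m⁻² K⁻¹ (given).
Angular frequency ω = 2π / T = 2π / 3.15×10^7 s = 1.99×10^-7 s⁻¹.
Cω = 6.54×10^8 × 1.99×10^-7 = 130 W/(m²·K).
Amplitude A = F₀ / (Cω) = 261 / 130 = 2.00 K.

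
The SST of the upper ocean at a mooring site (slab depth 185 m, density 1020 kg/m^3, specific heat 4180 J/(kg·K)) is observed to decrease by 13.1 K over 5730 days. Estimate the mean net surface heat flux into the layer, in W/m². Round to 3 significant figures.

Areal heat capacity C = ρ c_p D = 1020 × 4180 × 185 = 7.89×10^8 J/(m^2 K).
Required heat per unit area: Q = C ΔT = 7.89×10^8 × -13.1 = -1.03×10^10 J/m².
Flux F = Q / Δt = -1.03×10^10 / 4.95×10^8 s = -20.9 W/m².

-20.9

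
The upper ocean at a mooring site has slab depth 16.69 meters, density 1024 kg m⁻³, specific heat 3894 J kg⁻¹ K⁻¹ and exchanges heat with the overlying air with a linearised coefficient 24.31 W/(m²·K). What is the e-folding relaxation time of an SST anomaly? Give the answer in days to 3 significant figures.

Areal heat capacity C = ρ c_p D = 1024 × 3894 × 16.69 = 6.66×10^7 J m⁻² K⁻¹.
Relaxation time τ = C / λ = 6.66×10^7 / 24.31 = 2.74×10^6 s.
In days: 2.74×10^6 s / (86400 s/day) = 31.7 days.

31.7 days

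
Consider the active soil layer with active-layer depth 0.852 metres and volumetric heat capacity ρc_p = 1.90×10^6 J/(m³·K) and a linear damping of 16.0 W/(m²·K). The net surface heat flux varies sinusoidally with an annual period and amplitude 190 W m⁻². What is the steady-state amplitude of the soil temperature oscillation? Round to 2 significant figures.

Areal heat capacity C = ρc_p × D = 1.90×10^6 × 0.852 = 1.62×10^6 J/(m²·K).
Angular frequency ω = 2π / T = 2π / 3.15×10^7 s = 1.99×10^-7 s⁻¹.
√((Cω)² + λ²) = √((0.323)² + 16.0²) = 16.0 W/(m²·K).
Amplitude A = F₀ / √((Cω)²+λ²) = 190 / 16.0 = 11.9 K.

12 K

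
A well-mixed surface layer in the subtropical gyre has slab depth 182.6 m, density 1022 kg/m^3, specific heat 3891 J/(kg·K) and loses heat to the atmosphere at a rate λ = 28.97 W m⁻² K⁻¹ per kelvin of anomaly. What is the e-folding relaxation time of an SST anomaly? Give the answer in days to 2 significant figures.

290 days

Areal heat capacity C = ρ c_p D = 1022 × 3891 × 182.6 = 7.26×10^8 J/(m²·K).
Relaxation time τ = C / λ = 7.26×10^8 / 28.97 = 2.51×10^7 s.
In days: 2.51×10^7 s / (86400 s/day) = 290 days.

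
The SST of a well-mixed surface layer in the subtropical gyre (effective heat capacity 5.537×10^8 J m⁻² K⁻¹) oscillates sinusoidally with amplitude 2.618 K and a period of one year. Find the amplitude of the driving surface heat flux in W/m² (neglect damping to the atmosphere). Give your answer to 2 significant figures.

Areal heat capacity C = 5.537×10^8 J m⁻² K⁻¹ (given).
ω = 2π / 3.15×10^7 s = 1.99×10^-7 s⁻¹.
Cω = 5.54×10^8 × 1.99×10^-7 = 110 W/(m²·K).
F₀ = A × Cω = 2.618 × 110 = 289 W/m².

290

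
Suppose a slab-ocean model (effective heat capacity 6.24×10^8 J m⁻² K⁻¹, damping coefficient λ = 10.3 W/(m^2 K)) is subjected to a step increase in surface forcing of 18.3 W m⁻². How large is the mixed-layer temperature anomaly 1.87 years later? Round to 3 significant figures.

Areal heat capacity C = 6.24×10^8 J m⁻² K⁻¹ (given).
τ = C / λ = 6.24×10^8 / 10.3 = 6.06×10^7 s.
Equilibrium anomaly ΔT_eq = F / λ = 18.3 / 10.3 = 1.78 K.
t = 1.87 years = 5.90×10^7 s, so t/τ = 0.974.
ΔT(t) = ΔT_eq (1 − e^(−t/τ)) = 1.78 × (1 − e^−0.974) = 1.11 K.

1.11 K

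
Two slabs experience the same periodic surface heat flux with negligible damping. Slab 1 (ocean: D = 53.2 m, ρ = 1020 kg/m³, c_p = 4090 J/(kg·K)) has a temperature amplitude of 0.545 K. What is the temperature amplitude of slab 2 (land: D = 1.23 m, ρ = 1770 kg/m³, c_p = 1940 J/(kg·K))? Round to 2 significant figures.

29 K

C_ocean = 2.22×10^8 J/(m²·K); C_land = 4.22×10^6 J/(m²·K).
A ∝ 1/C ⇒ A_land = A_ocean × C_ocean/C_land = 0.545 × 52.5 = 28.6 K.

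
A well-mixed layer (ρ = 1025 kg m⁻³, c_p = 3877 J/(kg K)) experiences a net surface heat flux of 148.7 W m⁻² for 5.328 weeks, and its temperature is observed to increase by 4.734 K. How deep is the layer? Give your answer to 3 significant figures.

Heat input Q = F Δt = 148.7 × 3.22×10^6 s = 4.79×10^8 J/m².
Required areal heat capacity C = Q / ΔT = 1.01×10^8 J/(m²·K).
Depth D = C / (ρ c_p) = 1.01×10^8 / (1025 × 3877) = 25.5 m.

25.5 m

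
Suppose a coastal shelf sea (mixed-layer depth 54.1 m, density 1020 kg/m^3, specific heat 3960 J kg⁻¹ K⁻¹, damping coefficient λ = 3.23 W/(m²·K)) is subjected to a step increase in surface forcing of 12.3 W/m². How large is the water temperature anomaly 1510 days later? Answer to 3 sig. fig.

3.25 K

Areal heat capacity C = ρ c_p D = 1020 × 3960 × 54.1 = 2.19×10^8 J/(m^2 K).
τ = C / λ = 2.19×10^8 / 3.23 = 6.77×10^7 s.
Equilibrium anomaly ΔT_eq = F / λ = 12.3 / 3.23 = 3.81 K.
t = 1510 days = 1.30×10^8 s, so t/τ = 1.93.
ΔT(t) = ΔT_eq (1 − e^(−t/τ)) = 3.81 × (1 − e^−1.93) = 3.25 K.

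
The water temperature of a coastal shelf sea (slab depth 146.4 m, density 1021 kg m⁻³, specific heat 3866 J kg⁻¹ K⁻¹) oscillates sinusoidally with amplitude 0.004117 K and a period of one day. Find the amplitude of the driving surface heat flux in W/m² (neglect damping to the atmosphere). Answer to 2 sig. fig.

170

Areal heat capacity C = ρ c_p D = 1021 × 3866 × 146.4 = 5.78×10^8 J/(m^2 K).
ω = 2π / 86400 s = 7.27×10^-5 s⁻¹.
Cω = 5.78×10^8 × 7.27×10^-5 = 42000 W/(m²·K).
F₀ = A × Cω = 0.004117 × 42000 = 173 W/m².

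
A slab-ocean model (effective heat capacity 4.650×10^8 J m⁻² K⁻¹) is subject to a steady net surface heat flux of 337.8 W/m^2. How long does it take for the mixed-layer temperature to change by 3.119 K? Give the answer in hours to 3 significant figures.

Areal heat capacity C = 4.650×10^8 J m⁻² K⁻¹ (given).
Time required: Δt = C ΔT / F = 4.65×10^8 × 3.119 / 337.8 = 4.29×10^6 s.
In hours: 4.29×10^6 s / (3600 s/hour) = 1190 hours.

1190 hours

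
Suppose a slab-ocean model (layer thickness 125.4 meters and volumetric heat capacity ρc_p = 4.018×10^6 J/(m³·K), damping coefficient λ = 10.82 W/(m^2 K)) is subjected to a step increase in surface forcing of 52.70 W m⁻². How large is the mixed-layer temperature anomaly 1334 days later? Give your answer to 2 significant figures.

Areal heat capacity C = ρc_p × D = 4.018×10^6 × 125.4 = 5.04×10^8 J m⁻² K⁻¹.
τ = C / λ = 5.04×10^8 / 10.82 = 4.66×10^7 s.
Equilibrium anomaly ΔT_eq = F / λ = 52.70 / 10.82 = 4.87 K.
t = 1334 days = 1.15×10^8 s, so t/τ = 2.48.
ΔT(t) = ΔT_eq (1 − e^(−t/τ)) = 4.87 × (1 − e^−2.48) = 4.46 K.

4.5 K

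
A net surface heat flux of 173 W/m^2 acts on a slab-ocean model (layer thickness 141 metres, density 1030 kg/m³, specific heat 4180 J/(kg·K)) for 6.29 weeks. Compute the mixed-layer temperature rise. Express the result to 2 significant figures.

1.1 K

Areal heat capacity C = ρ c_p D = 1030 × 4180 × 141 = 6.07×10^8 J m⁻² K⁻¹.
Net heat input Q = F Δt = 173 × (6.29 weeks × 6.048×10^5 s/week) = 6.58×10^8 J/m².
ΔT = Q / C = 6.58×10^8 / 6.07×10^8 = 1.08 K.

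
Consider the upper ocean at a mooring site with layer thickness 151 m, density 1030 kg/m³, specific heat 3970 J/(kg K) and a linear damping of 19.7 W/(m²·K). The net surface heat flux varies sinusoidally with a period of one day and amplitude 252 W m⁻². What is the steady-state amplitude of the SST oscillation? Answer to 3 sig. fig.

0.00561 K

Areal heat capacity C = ρ c_p D = 1030 × 3970 × 151 = 6.17×10^8 J/(m²·K).
Angular frequency ω = 2π / T = 2π / 86400 s = 7.27×10^-5 s⁻¹.
√((Cω)² + λ²) = √((44900)² + 19.7²) = 44900 W/(m²·K).
Amplitude A = F₀ / √((Cω)²+λ²) = 252 / 44900 = 0.00561 K.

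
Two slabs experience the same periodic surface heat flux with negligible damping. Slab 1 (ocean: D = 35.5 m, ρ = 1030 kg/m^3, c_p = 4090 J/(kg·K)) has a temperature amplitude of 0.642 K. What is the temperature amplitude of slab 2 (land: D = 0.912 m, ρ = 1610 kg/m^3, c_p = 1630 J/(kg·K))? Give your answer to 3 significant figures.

C_ocean = 1.50×10^8 J/(m²·K); C_land = 2.39×10^6 J/(m²·K).
A ∝ 1/C ⇒ A_land = A_ocean × C_ocean/C_land = 0.642 × 62.5 = 40.1 K.

40.1 K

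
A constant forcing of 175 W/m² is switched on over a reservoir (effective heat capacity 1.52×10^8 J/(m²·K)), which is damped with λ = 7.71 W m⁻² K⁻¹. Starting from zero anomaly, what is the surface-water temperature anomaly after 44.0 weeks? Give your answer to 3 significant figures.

Areal heat capacity C = 1.52×10^8 J/(m²·K) (given).
τ = C / λ = 1.52×10^8 / 7.71 = 1.97×10^7 s.
Equilibrium anomaly ΔT_eq = F / λ = 175 / 7.71 = 22.7 K.
t = 44.0 weeks = 2.66×10^7 s, so t/τ = 1.35.
ΔT(t) = ΔT_eq (1 − e^(−t/τ)) = 22.7 × (1 − e^−1.35) = 16.8 K.

16.8 K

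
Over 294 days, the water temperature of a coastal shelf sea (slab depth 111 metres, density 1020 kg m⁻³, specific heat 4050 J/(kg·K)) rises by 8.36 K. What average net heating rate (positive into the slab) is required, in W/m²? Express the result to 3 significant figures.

Areal heat capacity C = ρ c_p D = 1020 × 4050 × 111 = 4.59×10^8 J/(m²·K).
Required heat per unit area: Q = C ΔT = 4.59×10^8 × 8.36 = 3.83×10^9 J/m².
Flux F = Q / Δt = 3.83×10^9 / 2.54×10^7 s = 151 W/m².

151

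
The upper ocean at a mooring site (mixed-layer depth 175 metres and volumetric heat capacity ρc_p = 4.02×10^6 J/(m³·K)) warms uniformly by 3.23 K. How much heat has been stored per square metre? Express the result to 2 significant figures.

2.3×10^9

Areal heat capacity C = ρc_p × D = 4.02×10^6 × 175 = 7.04×10^8 J m⁻² K⁻¹.
ΔQ = C ΔT = 7.04×10^8 × 3.23 = 2.27×10^9 J/m².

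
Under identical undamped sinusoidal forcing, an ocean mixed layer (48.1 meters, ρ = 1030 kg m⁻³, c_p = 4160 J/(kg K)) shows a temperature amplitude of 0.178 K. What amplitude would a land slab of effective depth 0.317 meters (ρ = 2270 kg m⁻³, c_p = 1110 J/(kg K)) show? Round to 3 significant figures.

C_ocean = 2.06×10^8 J/(m²·K); C_land = 7.99×10^5 J/(m²·K).
A ∝ 1/C ⇒ A_land = A_ocean × C_ocean/C_land = 0.178 × 258 = 45.9 K.

45.9 K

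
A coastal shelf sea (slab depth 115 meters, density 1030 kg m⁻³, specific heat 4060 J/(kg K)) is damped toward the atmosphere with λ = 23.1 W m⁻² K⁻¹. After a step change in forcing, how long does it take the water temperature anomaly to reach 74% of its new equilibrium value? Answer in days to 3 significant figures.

Areal heat capacity C = ρ c_p D = 1030 × 4060 × 115 = 4.81×10^8 J m⁻² K⁻¹.
τ = C / λ = 4.81×10^8 / 23.1 = 2.08×10^7 s.
Fraction reached: 1 − e^(−t/τ) = 0.74 ⇒ t = −τ ln(1 − 0.74) = τ × 1.35.
t = 2.80×10^7 s = 325 days.

325 days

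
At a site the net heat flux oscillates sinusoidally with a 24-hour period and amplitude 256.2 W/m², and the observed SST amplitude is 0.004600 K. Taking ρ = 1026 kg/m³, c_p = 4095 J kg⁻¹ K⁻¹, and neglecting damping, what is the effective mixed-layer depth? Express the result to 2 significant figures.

180 m

ω = 2π / 86400 s = 7.27×10^-5 s⁻¹.
Required C = F₀ / (A ω) = 256.2 / (0.004600 × 7.27×10^-5) = 7.66×10^8 J/(m²·K).
D = C / (ρ c_p) = 7.66×10^8 / (1026 × 4095) = 182 m.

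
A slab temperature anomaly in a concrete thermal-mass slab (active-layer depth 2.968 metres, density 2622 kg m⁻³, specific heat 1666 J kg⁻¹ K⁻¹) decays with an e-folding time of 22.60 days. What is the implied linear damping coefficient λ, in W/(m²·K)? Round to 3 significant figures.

6.64

Areal heat capacity C = ρ c_p D = 2622 × 1666 × 2.968 = 1.30×10^7 J/(m²·K).
τ = 22.60 days = 1.95×10^6 s.
λ = C / τ = 1.30×10^7 / 1.95×10^6 = 6.64 W/(m²·K).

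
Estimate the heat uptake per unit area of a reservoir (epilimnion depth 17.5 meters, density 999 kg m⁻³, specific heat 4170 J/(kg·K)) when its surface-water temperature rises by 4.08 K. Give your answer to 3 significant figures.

2.97×10^8

Areal heat capacity C = ρ c_p D = 999 × 4170 × 17.5 = 7.29×10^7 J/(m²·K).
ΔQ = C ΔT = 7.29×10^7 × 4.08 = 2.97×10^8 J/m².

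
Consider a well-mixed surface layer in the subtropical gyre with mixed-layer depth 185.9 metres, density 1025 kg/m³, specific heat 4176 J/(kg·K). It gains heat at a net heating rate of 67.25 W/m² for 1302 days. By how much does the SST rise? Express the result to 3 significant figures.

9.51 K

Areal heat capacity C = ρ c_p D = 1025 × 4176 × 185.9 = 7.96×10^8 J/(m²·K).
Net heat input Q = F Δt = 67.25 × (1302 days × 86400 s/day) = 7.57×10^9 J/m².
ΔT = Q / C = 7.57×10^9 / 7.96×10^8 = 9.51 K.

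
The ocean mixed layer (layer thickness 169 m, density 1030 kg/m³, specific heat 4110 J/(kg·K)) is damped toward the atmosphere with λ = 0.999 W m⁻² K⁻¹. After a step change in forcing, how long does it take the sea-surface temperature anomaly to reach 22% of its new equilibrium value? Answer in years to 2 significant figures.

5.6 years

Areal heat capacity C = ρ c_p D = 1030 × 4110 × 169 = 7.15×10^8 J/(m^2 K).
τ = C / λ = 7.15×10^8 / 0.999 = 7.16×10^8 s.
Fraction reached: 1 − e^(−t/τ) = 0.22 ⇒ t = −τ ln(1 − 0.22) = τ × 0.248.
t = 1.78×10^8 s = 5.64 years.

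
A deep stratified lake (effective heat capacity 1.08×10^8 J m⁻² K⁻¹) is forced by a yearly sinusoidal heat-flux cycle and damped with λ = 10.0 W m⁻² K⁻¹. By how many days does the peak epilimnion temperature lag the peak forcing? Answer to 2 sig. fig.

Areal heat capacity C = 1.08×10^8 J m⁻² K⁻¹ (given).
ω = 2π / 3.15×10^7 s = 1.99×10^-7 s⁻¹.
Phase lag φ = arctan(Cω/λ) = arctan(21.5/10.0) = 1.14 rad.
Time lag = φ / ω = 1.14 / 1.99×10^-7 = 5.70×10^6 s = 66.0 days.

66 days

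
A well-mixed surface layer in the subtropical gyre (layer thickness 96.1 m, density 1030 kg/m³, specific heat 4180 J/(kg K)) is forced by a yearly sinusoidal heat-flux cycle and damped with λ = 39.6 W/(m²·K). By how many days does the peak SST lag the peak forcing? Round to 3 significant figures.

Areal heat capacity C = ρ c_p D = 1030 × 4180 × 96.1 = 4.14×10^8 J m⁻² K⁻¹.
ω = 2π / 3.15×10^7 s = 1.99×10^-7 s⁻¹.
Phase lag φ = arctan(Cω/λ) = arctan(82.4/39.6) = 1.12 rad.
Time lag = φ / ω = 1.12 / 1.99×10^-7 = 5.64×10^6 s = 65.2 days.

65.2 days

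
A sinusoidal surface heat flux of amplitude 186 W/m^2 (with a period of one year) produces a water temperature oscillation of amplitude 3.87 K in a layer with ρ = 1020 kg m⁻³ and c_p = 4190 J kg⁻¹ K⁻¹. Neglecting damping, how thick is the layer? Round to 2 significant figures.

ω = 2π / 3.15×10^7 s = 1.99×10^-7 s⁻¹.
Required C = F₀ / (A ω) = 186 / (3.87 × 1.99×10^-7) = 2.41×10^8 J/(m²·K).
D = C / (ρ c_p) = 2.41×10^8 / (1020 × 4190) = 56.4 m.

56 m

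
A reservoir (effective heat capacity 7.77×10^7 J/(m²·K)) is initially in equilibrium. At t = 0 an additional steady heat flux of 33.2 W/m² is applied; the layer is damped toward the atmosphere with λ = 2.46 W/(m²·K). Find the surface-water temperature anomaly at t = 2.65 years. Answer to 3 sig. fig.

12.5 K

Areal heat capacity C = 7.77×10^7 J/(m²·K) (given).
τ = C / λ = 7.77×10^7 / 2.46 = 3.16×10^7 s.
Equilibrium anomaly ΔT_eq = F / λ = 33.2 / 2.46 = 13.5 K.
t = 2.65 years = 8.36×10^7 s, so t/τ = 2.65.
ΔT(t) = ΔT_eq (1 − e^(−t/τ)) = 13.5 × (1 − e^−2.65) = 12.5 K.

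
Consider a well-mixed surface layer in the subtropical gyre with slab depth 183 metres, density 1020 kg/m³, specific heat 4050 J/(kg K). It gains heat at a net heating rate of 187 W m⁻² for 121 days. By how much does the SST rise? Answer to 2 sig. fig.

Areal heat capacity C = ρ c_p D = 1020 × 4050 × 183 = 7.56×10^8 J/(m²·K).
Net heat input Q = F Δt = 187 × (121 days × 86400 s/day) = 1.95×10^9 J/m².
ΔT = Q / C = 1.95×10^9 / 7.56×10^8 = 2.59 K.

2.6 K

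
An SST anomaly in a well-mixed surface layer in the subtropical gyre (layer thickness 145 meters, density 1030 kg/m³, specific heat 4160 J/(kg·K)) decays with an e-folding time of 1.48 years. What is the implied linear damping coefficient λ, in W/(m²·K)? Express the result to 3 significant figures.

Areal heat capacity C = ρ c_p D = 1030 × 4160 × 145 = 6.21×10^8 J/(m²·K).
τ = 1.48 years = 4.67×10^7 s.
λ = C / τ = 6.21×10^8 / 4.67×10^7 = 13.3 W/(m²·K).

13.3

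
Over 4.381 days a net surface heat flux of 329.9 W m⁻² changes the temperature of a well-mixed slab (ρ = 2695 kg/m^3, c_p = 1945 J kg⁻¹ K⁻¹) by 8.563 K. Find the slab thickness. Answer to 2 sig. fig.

2.8 m

Heat input Q = F Δt = 329.9 × 3.79×10^5 s = 1.25×10^8 J/m².
Required areal heat capacity C = Q / ΔT = 1.46×10^7 J/(m²·K).
Depth D = C / (ρ c_p) = 1.46×10^7 / (2695 × 1945) = 2.78 m.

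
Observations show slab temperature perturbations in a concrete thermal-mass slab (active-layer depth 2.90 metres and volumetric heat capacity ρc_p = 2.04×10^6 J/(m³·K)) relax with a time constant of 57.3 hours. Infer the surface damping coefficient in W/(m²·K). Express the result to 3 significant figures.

28.7

Areal heat capacity C = ρc_p × D = 2.04×10^6 × 2.90 = 5.92×10^6 J m⁻² K⁻¹.
τ = 57.3 hours = 2.06×10^5 s.
λ = C / τ = 5.92×10^6 / 2.06×10^5 = 28.7 W/(m²·K).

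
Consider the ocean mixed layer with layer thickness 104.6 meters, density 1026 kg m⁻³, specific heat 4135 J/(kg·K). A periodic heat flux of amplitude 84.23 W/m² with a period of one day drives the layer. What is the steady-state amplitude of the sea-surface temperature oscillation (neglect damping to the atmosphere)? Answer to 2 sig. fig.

Areal heat capacity C = ρ c_p D = 1026 × 4135 × 104.6 = 4.44×10^8 J/(m²·K).
Angular frequency ω = 2π / T = 2π / 86400 s = 7.27×10^-5 s⁻¹.
Cω = 4.44×10^8 × 7.27×10^-5 = 32300 W/(m²·K).
Amplitude A = F₀ / (Cω) = 84.23 / 32300 = 0.00261 K.

0.0026 K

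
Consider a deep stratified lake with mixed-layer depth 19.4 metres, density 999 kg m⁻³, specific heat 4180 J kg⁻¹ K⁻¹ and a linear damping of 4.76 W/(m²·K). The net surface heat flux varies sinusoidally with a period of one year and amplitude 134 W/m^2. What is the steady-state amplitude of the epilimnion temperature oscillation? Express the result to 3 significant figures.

7.96 K

Areal heat capacity C = ρ c_p D = 999 × 4180 × 19.4 = 8.10×10^7 J m⁻² K⁻¹.
Angular frequency ω = 2π / T = 2π / 3.15×10^7 s = 1.99×10^-7 s⁻¹.
√((Cω)² + λ²) = √((16.1)² + 4.76²) = 16.8 W/(m²·K).
Amplitude A = F₀ / √((Cω)²+λ²) = 134 / 16.8 = 7.96 K.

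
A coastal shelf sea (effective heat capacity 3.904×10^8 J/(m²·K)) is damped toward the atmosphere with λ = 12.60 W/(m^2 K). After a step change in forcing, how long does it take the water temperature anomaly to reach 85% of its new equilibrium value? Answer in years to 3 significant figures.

1.86 years

Areal heat capacity C = 3.904×10^8 J/(m²·K) (given).
τ = C / λ = 3.90×10^8 / 12.60 = 3.10×10^7 s.
Fraction reached: 1 − e^(−t/τ) = 0.85 ⇒ t = −τ ln(1 − 0.85) = τ × 1.90.
t = 5.88×10^7 s = 1.86 years.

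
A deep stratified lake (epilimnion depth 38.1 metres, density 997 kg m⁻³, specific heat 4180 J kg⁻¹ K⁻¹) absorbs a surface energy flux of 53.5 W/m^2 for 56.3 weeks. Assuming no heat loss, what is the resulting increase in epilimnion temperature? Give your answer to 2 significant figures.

Areal heat capacity C = ρ c_p D = 997 × 4180 × 38.1 = 1.59×10^8 J/(m^2 K).
Net heat input Q = F Δt = 53.5 × (56.3 weeks × 6.048×10^5 s/week) = 1.82×10^9 J/m².
ΔT = Q / C = 1.82×10^9 / 1.59×10^8 = 11.5 K.

11 K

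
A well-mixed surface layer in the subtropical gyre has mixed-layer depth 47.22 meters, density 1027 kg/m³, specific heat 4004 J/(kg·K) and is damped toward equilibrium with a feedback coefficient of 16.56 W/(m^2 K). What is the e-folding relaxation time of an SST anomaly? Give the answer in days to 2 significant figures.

140 days

Areal heat capacity C = ρ c_p D = 1027 × 4004 × 47.22 = 1.94×10^8 J m⁻² K⁻¹.
Relaxation time τ = C / λ = 1.94×10^8 / 16.56 = 1.17×10^7 s.
In days: 1.17×10^7 s / (86400 s/day) = 136 days.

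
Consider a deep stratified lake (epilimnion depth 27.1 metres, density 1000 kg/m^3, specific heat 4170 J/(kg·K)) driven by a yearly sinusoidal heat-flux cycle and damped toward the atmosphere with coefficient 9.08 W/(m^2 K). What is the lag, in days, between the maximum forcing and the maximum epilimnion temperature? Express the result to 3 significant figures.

Areal heat capacity C = ρ c_p D = 1000 × 4170 × 27.1 = 1.13×10^8 J/(m²·K).
ω = 2π / 3.15×10^7 s = 1.99×10^-7 s⁻¹.
Phase lag φ = arctan(Cω/λ) = arctan(22.5/9.08) = 1.19 rad.
Time lag = φ / ω = 1.19 / 1.99×10^-7 = 5.96×10^6 s = 69.0 days.

69.0 days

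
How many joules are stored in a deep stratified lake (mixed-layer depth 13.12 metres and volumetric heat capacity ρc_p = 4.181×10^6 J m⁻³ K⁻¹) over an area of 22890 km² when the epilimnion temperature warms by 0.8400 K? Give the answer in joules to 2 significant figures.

Areal heat capacity C = ρc_p × D = 4.181×10^6 × 13.12 = 5.49×10^7 J/(m²·K).
Heat per unit area: q = C ΔT = 5.49×10^7 × 0.8400 = 4.61×10^7 J/m².
Total heat: Q = q × A = 4.61×10^7 × (22890 × 10⁶ m²) = 1.05×10^18 J.

1.1×10^18 J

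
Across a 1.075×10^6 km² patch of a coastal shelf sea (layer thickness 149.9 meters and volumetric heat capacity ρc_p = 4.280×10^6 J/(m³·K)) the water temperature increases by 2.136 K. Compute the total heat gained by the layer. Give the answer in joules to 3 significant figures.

Areal heat capacity C = ρc_p × D = 4.280×10^6 × 149.9 = 6.42×10^8 J m⁻² K⁻¹.
Heat per unit area: q = C ΔT = 6.42×10^8 × 2.136 = 1.37×10^9 J/m².
Total heat: Q = q × A = 1.37×10^9 × (1.075×10^6 × 10⁶ m²) = 1.47×10^21 J.

1.47×10^21 J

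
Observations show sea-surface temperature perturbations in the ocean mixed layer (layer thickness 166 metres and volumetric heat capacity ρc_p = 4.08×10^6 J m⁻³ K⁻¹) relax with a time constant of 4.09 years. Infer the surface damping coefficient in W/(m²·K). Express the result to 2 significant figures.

5.2

Areal heat capacity C = ρc_p × D = 4.08×10^6 × 166 = 6.77×10^8 J/(m²·K).
τ = 4.09 years = 1.29×10^8 s.
λ = C / τ = 6.77×10^8 / 1.29×10^8 = 5.25 W/(m²·K).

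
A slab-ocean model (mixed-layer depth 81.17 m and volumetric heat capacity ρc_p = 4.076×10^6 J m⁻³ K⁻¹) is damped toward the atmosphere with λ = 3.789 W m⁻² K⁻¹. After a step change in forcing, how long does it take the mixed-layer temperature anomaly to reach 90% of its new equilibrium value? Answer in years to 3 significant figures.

Areal heat capacity C = ρc_p × D = 4.076×10^6 × 81.17 = 3.31×10^8 J/(m²·K).
τ = C / λ = 3.31×10^8 / 3.789 = 8.73×10^7 s.
Fraction reached: 1 − e^(−t/τ) = 0.90 ⇒ t = −τ ln(1 − 0.90) = τ × 2.30.
t = 2.01×10^8 s = 6.37 years.

6.37 years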